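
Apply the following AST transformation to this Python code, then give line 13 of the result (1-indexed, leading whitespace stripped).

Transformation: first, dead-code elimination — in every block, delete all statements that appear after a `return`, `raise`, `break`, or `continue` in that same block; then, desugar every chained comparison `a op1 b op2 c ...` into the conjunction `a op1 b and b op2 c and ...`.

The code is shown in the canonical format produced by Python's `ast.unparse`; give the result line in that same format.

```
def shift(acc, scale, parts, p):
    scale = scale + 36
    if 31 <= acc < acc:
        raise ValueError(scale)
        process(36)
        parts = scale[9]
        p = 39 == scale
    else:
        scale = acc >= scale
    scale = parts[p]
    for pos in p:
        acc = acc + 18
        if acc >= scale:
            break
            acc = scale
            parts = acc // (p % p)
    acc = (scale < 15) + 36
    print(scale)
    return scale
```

print(scale)

Transformed code:
def shift(acc, scale, parts, p):
    scale = scale + 36
    if 31 <= acc and acc < acc:
        raise ValueError(scale)
    else:
        scale = acc >= scale
    scale = parts[p]
    for pos in p:
        acc = acc + 18
        if acc >= scale:
            break
    acc = (scale < 15) + 36
    print(scale)
    return scale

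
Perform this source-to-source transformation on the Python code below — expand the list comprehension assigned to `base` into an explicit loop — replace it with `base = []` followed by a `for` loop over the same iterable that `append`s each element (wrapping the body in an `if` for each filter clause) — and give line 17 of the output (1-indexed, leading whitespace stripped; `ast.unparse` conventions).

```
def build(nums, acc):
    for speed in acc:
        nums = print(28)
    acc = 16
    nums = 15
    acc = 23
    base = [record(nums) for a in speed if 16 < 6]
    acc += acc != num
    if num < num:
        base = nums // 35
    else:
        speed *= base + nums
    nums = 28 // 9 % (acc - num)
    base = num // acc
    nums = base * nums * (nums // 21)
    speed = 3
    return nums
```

Transformed code:
def build(nums, acc):
    for speed in acc:
        nums = print(28)
    acc = 16
    nums = 15
    acc = 23
    base = []
    for a in speed:
        if 16 < 6:
            base.append(record(nums))
    acc += acc != num
    if num < num:
        base = nums // 35
    else:
        speed *= base + nums
    nums = 28 // 9 % (acc - num)
    base = num // acc
    nums = base * nums * (nums // 21)
    speed = 3
    return nums

base = num // acc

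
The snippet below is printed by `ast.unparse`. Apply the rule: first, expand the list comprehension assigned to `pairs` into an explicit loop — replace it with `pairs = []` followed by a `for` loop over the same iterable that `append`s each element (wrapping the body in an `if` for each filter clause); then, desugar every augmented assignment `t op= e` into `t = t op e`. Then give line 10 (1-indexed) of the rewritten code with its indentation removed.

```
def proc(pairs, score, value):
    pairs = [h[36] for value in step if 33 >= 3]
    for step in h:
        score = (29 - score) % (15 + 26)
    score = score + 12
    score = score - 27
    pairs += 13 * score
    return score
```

pairs = pairs + 13 * score

Transformed code:
def proc(pairs, score, value):
    pairs = []
    for value in step:
        if 33 >= 3:
            pairs.append(h[36])
    for step in h:
        score = (29 - score) % (15 + 26)
    score = score + 12
    score = score - 27
    pairs = pairs + 13 * score
    return score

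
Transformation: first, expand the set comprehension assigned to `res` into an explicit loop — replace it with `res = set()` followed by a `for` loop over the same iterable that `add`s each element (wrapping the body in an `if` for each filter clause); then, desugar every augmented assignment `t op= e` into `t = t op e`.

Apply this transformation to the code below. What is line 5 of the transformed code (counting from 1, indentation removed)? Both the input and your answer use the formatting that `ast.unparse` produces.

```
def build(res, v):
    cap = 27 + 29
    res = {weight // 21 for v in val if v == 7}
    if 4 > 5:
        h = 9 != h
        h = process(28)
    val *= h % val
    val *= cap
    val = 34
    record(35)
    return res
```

Transformed code:
def build(res, v):
    cap = 27 + 29
    res = set()
    for v in val:
        if v == 7:
            res.add(weight // 21)
    if 4 > 5:
        h = 9 != h
        h = process(28)
    val = val * (h % val)
    val = val * cap
    val = 34
    record(35)
    return res

if v == 7:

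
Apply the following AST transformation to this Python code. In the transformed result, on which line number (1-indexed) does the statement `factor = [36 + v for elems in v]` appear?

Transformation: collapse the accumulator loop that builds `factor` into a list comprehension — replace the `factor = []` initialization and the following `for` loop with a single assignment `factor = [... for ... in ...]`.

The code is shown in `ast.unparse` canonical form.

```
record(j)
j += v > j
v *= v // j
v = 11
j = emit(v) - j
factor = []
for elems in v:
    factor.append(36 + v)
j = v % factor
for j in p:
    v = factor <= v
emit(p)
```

Transformed code:
record(j)
j += v > j
v *= v // j
v = 11
j = emit(v) - j
factor = [36 + v for elems in v]
j = v % factor
for j in p:
    v = factor <= v
emit(p)

6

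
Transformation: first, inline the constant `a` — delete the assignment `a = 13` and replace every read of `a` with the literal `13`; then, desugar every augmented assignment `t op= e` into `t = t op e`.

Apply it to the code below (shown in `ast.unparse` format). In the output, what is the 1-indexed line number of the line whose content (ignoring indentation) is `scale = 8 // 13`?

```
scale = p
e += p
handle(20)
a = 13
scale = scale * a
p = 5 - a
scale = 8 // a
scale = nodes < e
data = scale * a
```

Transformed code:
scale = p
e = e + p
handle(20)
scale = scale * 13
p = 5 - 13
scale = 8 // 13
scale = nodes < e
data = scale * 13

6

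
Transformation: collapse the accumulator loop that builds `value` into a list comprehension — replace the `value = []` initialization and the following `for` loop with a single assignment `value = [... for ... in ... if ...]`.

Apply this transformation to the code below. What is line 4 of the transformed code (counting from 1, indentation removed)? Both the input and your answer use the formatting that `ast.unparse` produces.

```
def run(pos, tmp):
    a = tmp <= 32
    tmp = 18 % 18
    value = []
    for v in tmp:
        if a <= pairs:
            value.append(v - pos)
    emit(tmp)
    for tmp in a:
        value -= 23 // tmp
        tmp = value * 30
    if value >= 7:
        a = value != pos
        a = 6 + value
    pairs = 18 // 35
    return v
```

value = [v - pos for v in tmp if a <= pairs]

Transformed code:
def run(pos, tmp):
    a = tmp <= 32
    tmp = 18 % 18
    value = [v - pos for v in tmp if a <= pairs]
    emit(tmp)
    for tmp in a:
        value -= 23 // tmp
        tmp = value * 30
    if value >= 7:
        a = value != pos
        a = 6 + value
    pairs = 18 // 35
    return v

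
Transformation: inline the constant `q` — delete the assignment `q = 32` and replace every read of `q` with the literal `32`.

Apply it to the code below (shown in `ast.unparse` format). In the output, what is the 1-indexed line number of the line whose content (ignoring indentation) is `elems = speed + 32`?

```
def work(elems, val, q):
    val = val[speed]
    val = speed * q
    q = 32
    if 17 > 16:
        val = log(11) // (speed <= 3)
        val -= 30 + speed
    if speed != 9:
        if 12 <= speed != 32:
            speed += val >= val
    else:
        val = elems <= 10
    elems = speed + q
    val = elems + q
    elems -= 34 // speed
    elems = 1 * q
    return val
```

12

Transformed code:
def work(elems, val, q):
    val = val[speed]
    val = speed * 32
    if 17 > 16:
        val = log(11) // (speed <= 3)
        val -= 30 + speed
    if speed != 9:
        if 12 <= speed != 32:
            speed += val >= val
    else:
        val = elems <= 10
    elems = speed + 32
    val = elems + 32
    elems -= 34 // speed
    elems = 1 * 32
    return val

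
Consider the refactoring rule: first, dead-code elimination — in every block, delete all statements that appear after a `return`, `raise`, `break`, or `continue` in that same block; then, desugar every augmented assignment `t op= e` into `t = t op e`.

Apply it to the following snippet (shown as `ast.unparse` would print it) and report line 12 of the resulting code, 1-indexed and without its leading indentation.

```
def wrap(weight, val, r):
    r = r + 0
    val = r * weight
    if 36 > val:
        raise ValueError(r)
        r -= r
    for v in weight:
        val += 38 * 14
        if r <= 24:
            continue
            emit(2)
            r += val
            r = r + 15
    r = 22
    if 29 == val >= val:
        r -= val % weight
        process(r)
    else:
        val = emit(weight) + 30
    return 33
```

r = r - val % weight

Transformed code:
def wrap(weight, val, r):
    r = r + 0
    val = r * weight
    if 36 > val:
        raise ValueError(r)
    for v in weight:
        val = val + 38 * 14
        if r <= 24:
            continue
    r = 22
    if 29 == val >= val:
        r = r - val % weight
        process(r)
    else:
        val = emit(weight) + 30
    return 33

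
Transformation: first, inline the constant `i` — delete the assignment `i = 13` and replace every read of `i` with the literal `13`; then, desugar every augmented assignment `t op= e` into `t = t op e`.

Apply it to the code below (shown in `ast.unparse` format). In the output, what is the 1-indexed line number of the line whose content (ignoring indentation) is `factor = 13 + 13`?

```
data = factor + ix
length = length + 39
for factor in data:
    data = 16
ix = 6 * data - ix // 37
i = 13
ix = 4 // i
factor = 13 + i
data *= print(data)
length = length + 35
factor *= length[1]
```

Transformed code:
data = factor + ix
length = length + 39
for factor in data:
    data = 16
ix = 6 * data - ix // 37
ix = 4 // 13
factor = 13 + 13
data = data * print(data)
length = length + 35
factor = factor * length[1]

7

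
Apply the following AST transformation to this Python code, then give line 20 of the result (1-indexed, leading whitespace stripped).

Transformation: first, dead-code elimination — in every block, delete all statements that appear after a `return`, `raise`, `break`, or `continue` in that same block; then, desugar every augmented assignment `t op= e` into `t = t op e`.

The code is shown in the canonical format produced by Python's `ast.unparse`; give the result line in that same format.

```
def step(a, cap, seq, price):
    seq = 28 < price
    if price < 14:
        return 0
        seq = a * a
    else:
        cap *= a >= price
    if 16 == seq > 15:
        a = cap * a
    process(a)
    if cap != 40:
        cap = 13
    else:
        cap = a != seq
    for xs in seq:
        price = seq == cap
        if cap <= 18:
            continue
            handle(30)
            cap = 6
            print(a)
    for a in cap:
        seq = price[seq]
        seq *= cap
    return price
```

seq = seq * cap

Transformed code:
def step(a, cap, seq, price):
    seq = 28 < price
    if price < 14:
        return 0
    else:
        cap = cap * (a >= price)
    if 16 == seq > 15:
        a = cap * a
    process(a)
    if cap != 40:
        cap = 13
    else:
        cap = a != seq
    for xs in seq:
        price = seq == cap
        if cap <= 18:
            continue
    for a in cap:
        seq = price[seq]
        seq = seq * cap
    return price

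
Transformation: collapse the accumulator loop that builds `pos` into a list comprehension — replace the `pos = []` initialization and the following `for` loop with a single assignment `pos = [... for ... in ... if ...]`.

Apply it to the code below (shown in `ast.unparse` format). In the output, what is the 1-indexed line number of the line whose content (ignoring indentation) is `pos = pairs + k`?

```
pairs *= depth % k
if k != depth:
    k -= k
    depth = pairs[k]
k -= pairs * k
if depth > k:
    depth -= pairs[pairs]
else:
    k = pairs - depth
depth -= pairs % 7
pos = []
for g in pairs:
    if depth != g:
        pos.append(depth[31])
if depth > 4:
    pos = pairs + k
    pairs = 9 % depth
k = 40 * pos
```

Transformed code:
pairs *= depth % k
if k != depth:
    k -= k
    depth = pairs[k]
k -= pairs * k
if depth > k:
    depth -= pairs[pairs]
else:
    k = pairs - depth
depth -= pairs % 7
pos = [depth[31] for g in pairs if depth != g]
if depth > 4:
    pos = pairs + k
    pairs = 9 % depth
k = 40 * pos

13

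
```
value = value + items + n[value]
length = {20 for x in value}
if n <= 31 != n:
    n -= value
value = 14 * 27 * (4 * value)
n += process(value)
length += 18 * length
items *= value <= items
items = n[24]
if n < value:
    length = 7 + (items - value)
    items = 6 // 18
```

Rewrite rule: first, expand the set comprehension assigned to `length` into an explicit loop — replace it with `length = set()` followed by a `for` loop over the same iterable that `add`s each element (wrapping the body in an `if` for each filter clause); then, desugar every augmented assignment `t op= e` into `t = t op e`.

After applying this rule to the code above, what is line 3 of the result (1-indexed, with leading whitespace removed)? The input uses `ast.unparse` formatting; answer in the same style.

Transformed code:
value = value + items + n[value]
length = set()
for x in value:
    length.add(20)
if n <= 31 != n:
    n = n - value
value = 14 * 27 * (4 * value)
n = n + process(value)
length = length + 18 * length
items = items * (value <= items)
items = n[24]
if n < value:
    length = 7 + (items - value)
    items = 6 // 18

for x in value:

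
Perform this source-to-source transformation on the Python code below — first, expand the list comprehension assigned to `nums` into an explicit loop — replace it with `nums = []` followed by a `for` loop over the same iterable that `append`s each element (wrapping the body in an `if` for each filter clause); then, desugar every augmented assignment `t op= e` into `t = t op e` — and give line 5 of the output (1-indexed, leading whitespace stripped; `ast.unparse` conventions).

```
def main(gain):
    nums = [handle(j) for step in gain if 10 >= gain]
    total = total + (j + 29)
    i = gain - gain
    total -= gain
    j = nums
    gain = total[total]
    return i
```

Transformed code:
def main(gain):
    nums = []
    for step in gain:
        if 10 >= gain:
            nums.append(handle(j))
    total = total + (j + 29)
    i = gain - gain
    total = total - gain
    j = nums
    gain = total[total]
    return i

nums.append(handle(j))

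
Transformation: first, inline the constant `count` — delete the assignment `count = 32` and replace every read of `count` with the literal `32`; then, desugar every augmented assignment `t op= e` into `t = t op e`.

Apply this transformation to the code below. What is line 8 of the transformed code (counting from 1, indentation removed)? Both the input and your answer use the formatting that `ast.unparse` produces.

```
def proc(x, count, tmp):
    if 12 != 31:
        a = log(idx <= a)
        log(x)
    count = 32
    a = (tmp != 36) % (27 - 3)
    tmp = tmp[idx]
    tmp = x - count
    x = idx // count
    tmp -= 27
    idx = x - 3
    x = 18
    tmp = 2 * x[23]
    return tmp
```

Transformed code:
def proc(x, count, tmp):
    if 12 != 31:
        a = log(idx <= a)
        log(x)
    a = (tmp != 36) % (27 - 3)
    tmp = tmp[idx]
    tmp = x - 32
    x = idx // 32
    tmp = tmp - 27
    idx = x - 3
    x = 18
    tmp = 2 * x[23]
    return tmp

x = idx // 32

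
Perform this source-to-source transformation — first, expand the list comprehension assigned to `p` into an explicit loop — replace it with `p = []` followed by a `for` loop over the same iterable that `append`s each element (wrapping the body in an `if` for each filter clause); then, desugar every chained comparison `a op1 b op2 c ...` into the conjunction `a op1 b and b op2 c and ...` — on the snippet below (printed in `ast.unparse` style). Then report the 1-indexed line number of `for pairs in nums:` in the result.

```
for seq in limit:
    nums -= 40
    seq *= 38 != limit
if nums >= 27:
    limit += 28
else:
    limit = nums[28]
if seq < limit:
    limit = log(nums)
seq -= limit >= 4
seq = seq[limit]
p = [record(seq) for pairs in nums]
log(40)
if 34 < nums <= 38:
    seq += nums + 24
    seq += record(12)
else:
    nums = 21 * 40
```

13

Transformed code:
for seq in limit:
    nums -= 40
    seq *= 38 != limit
if nums >= 27:
    limit += 28
else:
    limit = nums[28]
if seq < limit:
    limit = log(nums)
seq -= limit >= 4
seq = seq[limit]
p = []
for pairs in nums:
    p.append(record(seq))
log(40)
if 34 < nums and nums <= 38:
    seq += nums + 24
    seq += record(12)
else:
    nums = 21 * 40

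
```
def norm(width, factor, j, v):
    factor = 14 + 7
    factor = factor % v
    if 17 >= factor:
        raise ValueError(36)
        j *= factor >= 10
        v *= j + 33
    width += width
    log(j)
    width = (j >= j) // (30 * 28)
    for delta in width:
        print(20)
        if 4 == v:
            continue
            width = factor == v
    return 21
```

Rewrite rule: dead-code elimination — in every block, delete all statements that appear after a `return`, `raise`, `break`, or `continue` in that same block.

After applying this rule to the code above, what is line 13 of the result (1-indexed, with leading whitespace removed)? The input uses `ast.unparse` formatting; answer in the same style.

Transformed code:
def norm(width, factor, j, v):
    factor = 14 + 7
    factor = factor % v
    if 17 >= factor:
        raise ValueError(36)
    width += width
    log(j)
    width = (j >= j) // (30 * 28)
    for delta in width:
        print(20)
        if 4 == v:
            continue
    return 21

return 21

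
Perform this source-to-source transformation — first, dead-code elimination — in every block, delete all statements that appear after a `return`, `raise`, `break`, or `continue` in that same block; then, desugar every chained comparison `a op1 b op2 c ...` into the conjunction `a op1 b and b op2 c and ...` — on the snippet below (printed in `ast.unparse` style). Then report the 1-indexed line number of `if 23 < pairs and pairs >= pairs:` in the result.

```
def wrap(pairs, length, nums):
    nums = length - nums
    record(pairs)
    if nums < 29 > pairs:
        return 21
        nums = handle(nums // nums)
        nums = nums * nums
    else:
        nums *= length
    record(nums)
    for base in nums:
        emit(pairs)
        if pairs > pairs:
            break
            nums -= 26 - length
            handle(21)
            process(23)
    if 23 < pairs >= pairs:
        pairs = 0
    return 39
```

13

Transformed code:
def wrap(pairs, length, nums):
    nums = length - nums
    record(pairs)
    if nums < 29 and 29 > pairs:
        return 21
    else:
        nums *= length
    record(nums)
    for base in nums:
        emit(pairs)
        if pairs > pairs:
            break
    if 23 < pairs and pairs >= pairs:
        pairs = 0
    return 39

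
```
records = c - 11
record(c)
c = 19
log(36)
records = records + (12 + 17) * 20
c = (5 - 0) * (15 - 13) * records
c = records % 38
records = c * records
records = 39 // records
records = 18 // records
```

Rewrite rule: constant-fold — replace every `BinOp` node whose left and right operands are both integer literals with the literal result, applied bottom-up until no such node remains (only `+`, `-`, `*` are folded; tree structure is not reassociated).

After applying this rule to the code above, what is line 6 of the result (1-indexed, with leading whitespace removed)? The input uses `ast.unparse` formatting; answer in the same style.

c = 10 * records

Transformed code:
records = c - 11
record(c)
c = 19
log(36)
records = records + 580
c = 10 * records
c = records % 38
records = c * records
records = 39 // records
records = 18 // records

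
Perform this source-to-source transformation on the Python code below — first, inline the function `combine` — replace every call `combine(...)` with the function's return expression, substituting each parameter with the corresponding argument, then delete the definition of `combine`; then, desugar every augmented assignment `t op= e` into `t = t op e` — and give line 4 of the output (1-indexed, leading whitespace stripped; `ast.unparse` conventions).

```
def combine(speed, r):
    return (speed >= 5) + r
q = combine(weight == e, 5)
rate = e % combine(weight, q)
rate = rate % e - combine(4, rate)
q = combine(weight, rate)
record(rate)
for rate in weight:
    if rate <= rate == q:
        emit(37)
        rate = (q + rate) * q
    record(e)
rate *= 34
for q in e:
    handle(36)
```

Transformed code:
q = ((weight == e) >= 5) + 5
rate = e % ((weight >= 5) + q)
rate = rate % e - ((4 >= 5) + rate)
q = (weight >= 5) + rate
record(rate)
for rate in weight:
    if rate <= rate == q:
        emit(37)
        rate = (q + rate) * q
    record(e)
rate = rate * 34
for q in e:
    handle(36)

q = (weight >= 5) + rate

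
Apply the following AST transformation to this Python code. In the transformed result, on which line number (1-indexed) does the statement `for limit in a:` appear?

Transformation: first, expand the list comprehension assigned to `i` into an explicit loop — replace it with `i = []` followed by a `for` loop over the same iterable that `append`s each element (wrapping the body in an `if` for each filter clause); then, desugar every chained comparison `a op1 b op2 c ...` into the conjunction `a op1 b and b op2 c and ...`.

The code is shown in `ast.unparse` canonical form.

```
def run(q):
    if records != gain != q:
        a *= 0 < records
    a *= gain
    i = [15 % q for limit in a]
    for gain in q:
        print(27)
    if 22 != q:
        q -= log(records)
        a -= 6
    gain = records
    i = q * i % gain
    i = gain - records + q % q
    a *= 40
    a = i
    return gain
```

Transformed code:
def run(q):
    if records != gain and gain != q:
        a *= 0 < records
    a *= gain
    i = []
    for limit in a:
        i.append(15 % q)
    for gain in q:
        print(27)
    if 22 != q:
        q -= log(records)
        a -= 6
    gain = records
    i = q * i % gain
    i = gain - records + q % q
    a *= 40
    a = i
    return gain

6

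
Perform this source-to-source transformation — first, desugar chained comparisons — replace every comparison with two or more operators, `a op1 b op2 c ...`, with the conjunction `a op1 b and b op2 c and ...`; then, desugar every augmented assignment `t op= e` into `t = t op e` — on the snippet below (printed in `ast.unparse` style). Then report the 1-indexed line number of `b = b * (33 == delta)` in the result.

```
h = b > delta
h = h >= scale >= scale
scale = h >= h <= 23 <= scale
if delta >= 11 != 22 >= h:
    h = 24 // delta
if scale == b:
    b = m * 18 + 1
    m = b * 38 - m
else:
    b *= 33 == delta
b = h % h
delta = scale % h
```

Transformed code:
h = b > delta
h = h >= scale and scale >= scale
scale = h >= h and h <= 23 and (23 <= scale)
if delta >= 11 and 11 != 22 and (22 >= h):
    h = 24 // delta
if scale == b:
    b = m * 18 + 1
    m = b * 38 - m
else:
    b = b * (33 == delta)
b = h % h
delta = scale % h

10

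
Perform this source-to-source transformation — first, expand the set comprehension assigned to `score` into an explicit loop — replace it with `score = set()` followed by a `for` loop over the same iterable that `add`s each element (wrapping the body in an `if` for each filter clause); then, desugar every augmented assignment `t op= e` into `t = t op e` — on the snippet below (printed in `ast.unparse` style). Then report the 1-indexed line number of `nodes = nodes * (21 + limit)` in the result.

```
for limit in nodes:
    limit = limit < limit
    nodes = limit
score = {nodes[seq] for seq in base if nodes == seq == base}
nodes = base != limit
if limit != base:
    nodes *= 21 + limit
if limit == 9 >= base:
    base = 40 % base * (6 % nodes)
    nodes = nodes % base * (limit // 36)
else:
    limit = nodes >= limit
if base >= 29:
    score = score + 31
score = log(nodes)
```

10

Transformed code:
for limit in nodes:
    limit = limit < limit
    nodes = limit
score = set()
for seq in base:
    if nodes == seq == base:
        score.add(nodes[seq])
nodes = base != limit
if limit != base:
    nodes = nodes * (21 + limit)
if limit == 9 >= base:
    base = 40 % base * (6 % nodes)
    nodes = nodes % base * (limit // 36)
else:
    limit = nodes >= limit
if base >= 29:
    score = score + 31
score = log(nodes)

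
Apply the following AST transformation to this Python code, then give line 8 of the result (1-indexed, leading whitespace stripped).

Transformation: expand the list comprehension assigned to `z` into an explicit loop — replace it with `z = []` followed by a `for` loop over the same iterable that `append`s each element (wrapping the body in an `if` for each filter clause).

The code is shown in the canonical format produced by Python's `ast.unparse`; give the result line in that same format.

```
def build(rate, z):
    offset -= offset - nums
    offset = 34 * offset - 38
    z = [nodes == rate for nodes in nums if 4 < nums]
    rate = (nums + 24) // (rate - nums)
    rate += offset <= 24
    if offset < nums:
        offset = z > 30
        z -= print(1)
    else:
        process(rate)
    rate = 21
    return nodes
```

Transformed code:
def build(rate, z):
    offset -= offset - nums
    offset = 34 * offset - 38
    z = []
    for nodes in nums:
        if 4 < nums:
            z.append(nodes == rate)
    rate = (nums + 24) // (rate - nums)
    rate += offset <= 24
    if offset < nums:
        offset = z > 30
        z -= print(1)
    else:
        process(rate)
    rate = 21
    return nodes

rate = (nums + 24) // (rate - nums)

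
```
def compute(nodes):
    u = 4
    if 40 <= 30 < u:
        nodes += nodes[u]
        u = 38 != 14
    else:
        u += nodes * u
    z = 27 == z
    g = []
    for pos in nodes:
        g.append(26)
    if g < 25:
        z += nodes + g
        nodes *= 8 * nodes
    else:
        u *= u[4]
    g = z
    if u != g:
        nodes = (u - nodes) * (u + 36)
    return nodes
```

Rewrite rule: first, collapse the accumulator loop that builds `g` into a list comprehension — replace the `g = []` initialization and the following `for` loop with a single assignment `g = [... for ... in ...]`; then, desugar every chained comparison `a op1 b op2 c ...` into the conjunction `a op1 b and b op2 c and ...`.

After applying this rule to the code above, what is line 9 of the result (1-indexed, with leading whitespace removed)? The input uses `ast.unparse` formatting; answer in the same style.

g = [26 for pos in nodes]

Transformed code:
def compute(nodes):
    u = 4
    if 40 <= 30 and 30 < u:
        nodes += nodes[u]
        u = 38 != 14
    else:
        u += nodes * u
    z = 27 == z
    g = [26 for pos in nodes]
    if g < 25:
        z += nodes + g
        nodes *= 8 * nodes
    else:
        u *= u[4]
    g = z
    if u != g:
        nodes = (u - nodes) * (u + 36)
    return nodes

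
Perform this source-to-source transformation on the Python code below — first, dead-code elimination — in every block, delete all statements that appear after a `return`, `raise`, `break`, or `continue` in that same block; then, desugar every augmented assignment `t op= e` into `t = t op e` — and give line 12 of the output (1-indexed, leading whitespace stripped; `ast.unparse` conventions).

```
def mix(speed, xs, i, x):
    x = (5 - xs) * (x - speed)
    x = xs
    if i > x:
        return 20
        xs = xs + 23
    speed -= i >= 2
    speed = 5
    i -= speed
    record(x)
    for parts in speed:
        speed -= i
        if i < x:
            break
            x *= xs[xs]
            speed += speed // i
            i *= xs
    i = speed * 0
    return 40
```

if i < x:

Transformed code:
def mix(speed, xs, i, x):
    x = (5 - xs) * (x - speed)
    x = xs
    if i > x:
        return 20
    speed = speed - (i >= 2)
    speed = 5
    i = i - speed
    record(x)
    for parts in speed:
        speed = speed - i
        if i < x:
            break
    i = speed * 0
    return 40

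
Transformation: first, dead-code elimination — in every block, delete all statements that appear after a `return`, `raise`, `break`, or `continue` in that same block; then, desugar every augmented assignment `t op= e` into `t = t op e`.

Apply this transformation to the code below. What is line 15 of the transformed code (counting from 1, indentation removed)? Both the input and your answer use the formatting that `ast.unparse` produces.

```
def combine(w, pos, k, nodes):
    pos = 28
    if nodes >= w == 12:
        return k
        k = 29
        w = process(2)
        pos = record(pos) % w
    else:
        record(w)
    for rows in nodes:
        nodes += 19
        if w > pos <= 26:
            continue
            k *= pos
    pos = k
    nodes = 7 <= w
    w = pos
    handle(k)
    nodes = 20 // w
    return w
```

nodes = 20 // w

Transformed code:
def combine(w, pos, k, nodes):
    pos = 28
    if nodes >= w == 12:
        return k
    else:
        record(w)
    for rows in nodes:
        nodes = nodes + 19
        if w > pos <= 26:
            continue
    pos = k
    nodes = 7 <= w
    w = pos
    handle(k)
    nodes = 20 // w
    return w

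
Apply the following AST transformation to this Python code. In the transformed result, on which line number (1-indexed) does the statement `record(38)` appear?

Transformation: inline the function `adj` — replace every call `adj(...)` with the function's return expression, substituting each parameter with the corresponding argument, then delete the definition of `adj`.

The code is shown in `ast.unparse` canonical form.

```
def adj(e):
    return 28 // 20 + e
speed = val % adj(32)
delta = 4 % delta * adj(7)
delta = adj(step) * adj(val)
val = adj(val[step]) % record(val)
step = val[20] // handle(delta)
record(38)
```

6

Transformed code:
speed = val % (28 // 20 + 32)
delta = 4 % delta * (28 // 20 + 7)
delta = (28 // 20 + step) * (28 // 20 + val)
val = (28 // 20 + val[step]) % record(val)
step = val[20] // handle(delta)
record(38)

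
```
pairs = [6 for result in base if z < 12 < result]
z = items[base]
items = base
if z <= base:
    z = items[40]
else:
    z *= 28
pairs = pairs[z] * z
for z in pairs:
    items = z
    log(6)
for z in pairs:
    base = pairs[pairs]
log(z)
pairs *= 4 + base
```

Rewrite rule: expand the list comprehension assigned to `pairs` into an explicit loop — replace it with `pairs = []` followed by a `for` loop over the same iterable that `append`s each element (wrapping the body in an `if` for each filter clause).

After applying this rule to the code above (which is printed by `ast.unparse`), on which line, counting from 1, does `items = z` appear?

Transformed code:
pairs = []
for result in base:
    if z < 12 < result:
        pairs.append(6)
z = items[base]
items = base
if z <= base:
    z = items[40]
else:
    z *= 28
pairs = pairs[z] * z
for z in pairs:
    items = z
    log(6)
for z in pairs:
    base = pairs[pairs]
log(z)
pairs *= 4 + base

13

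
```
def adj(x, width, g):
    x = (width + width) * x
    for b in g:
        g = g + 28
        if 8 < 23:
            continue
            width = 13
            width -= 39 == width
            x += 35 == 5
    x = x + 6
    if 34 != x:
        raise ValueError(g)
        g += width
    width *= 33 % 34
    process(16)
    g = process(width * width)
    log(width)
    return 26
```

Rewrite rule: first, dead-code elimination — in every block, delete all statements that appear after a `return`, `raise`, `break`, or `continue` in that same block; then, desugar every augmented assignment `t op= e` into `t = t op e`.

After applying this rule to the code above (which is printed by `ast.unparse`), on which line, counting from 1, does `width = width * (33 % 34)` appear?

10

Transformed code:
def adj(x, width, g):
    x = (width + width) * x
    for b in g:
        g = g + 28
        if 8 < 23:
            continue
    x = x + 6
    if 34 != x:
        raise ValueError(g)
    width = width * (33 % 34)
    process(16)
    g = process(width * width)
    log(width)
    return 26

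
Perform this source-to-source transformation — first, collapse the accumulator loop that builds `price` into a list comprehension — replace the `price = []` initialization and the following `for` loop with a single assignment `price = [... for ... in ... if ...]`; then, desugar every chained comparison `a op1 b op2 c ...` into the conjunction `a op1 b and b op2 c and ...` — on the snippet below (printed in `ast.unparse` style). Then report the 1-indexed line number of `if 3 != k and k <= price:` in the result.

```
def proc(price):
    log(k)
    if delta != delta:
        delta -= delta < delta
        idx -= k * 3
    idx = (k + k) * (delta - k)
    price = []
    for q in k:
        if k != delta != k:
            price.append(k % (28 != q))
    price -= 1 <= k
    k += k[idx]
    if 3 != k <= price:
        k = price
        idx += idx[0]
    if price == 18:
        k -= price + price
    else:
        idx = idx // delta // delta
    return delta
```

10

Transformed code:
def proc(price):
    log(k)
    if delta != delta:
        delta -= delta < delta
        idx -= k * 3
    idx = (k + k) * (delta - k)
    price = [k % (28 != q) for q in k if k != delta and delta != k]
    price -= 1 <= k
    k += k[idx]
    if 3 != k and k <= price:
        k = price
        idx += idx[0]
    if price == 18:
        k -= price + price
    else:
        idx = idx // delta // delta
    return delta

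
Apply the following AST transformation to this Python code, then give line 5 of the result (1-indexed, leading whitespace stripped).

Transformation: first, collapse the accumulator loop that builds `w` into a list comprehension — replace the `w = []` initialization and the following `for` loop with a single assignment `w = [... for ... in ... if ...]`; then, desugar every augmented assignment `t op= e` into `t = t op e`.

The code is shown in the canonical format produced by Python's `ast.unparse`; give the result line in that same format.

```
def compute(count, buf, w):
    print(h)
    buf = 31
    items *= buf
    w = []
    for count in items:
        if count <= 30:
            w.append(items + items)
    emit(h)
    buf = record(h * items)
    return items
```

Transformed code:
def compute(count, buf, w):
    print(h)
    buf = 31
    items = items * buf
    w = [items + items for count in items if count <= 30]
    emit(h)
    buf = record(h * items)
    return items

w = [items + items for count in items if count <= 30]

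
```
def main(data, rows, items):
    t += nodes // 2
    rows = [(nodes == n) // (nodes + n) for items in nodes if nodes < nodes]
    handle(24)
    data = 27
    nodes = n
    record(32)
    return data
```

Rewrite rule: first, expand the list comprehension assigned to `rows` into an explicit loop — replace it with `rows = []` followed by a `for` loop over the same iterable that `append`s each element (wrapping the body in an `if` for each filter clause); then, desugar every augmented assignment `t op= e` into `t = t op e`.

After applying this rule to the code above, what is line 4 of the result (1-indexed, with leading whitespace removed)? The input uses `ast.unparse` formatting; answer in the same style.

for items in nodes:

Transformed code:
def main(data, rows, items):
    t = t + nodes // 2
    rows = []
    for items in nodes:
        if nodes < nodes:
            rows.append((nodes == n) // (nodes + n))
    handle(24)
    data = 27
    nodes = n
    record(32)
    return data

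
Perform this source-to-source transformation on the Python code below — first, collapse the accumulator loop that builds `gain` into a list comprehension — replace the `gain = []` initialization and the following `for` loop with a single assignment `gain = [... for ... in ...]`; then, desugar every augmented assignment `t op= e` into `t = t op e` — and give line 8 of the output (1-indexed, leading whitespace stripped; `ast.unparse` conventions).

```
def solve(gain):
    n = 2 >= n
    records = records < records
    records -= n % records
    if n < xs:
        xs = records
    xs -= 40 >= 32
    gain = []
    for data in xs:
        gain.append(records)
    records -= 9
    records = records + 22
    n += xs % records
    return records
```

gain = [records for data in xs]

Transformed code:
def solve(gain):
    n = 2 >= n
    records = records < records
    records = records - n % records
    if n < xs:
        xs = records
    xs = xs - (40 >= 32)
    gain = [records for data in xs]
    records = records - 9
    records = records + 22
    n = n + xs % records
    return records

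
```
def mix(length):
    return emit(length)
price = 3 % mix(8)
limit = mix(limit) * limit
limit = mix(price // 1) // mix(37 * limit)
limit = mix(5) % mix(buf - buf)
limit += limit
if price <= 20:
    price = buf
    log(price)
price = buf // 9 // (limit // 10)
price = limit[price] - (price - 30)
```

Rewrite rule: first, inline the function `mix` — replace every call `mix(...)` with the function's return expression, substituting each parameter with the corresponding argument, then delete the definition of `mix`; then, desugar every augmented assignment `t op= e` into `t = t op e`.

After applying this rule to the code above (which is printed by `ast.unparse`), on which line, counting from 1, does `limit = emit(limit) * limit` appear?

Transformed code:
price = 3 % emit(8)
limit = emit(limit) * limit
limit = emit(price // 1) // emit(37 * limit)
limit = emit(5) % emit(buf - buf)
limit = limit + limit
if price <= 20:
    price = buf
    log(price)
price = buf // 9 // (limit // 10)
price = limit[price] - (price - 30)

2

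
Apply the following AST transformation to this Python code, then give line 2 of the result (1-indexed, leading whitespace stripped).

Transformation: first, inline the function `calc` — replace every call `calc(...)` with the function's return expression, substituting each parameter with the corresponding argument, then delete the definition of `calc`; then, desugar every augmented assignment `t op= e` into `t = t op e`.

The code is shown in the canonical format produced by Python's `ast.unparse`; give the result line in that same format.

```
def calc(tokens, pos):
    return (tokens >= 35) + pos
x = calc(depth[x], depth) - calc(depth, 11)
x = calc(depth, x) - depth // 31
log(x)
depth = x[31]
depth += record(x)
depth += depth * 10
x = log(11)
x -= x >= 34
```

Transformed code:
x = (depth[x] >= 35) + depth - ((depth >= 35) + 11)
x = (depth >= 35) + x - depth // 31
log(x)
depth = x[31]
depth = depth + record(x)
depth = depth + depth * 10
x = log(11)
x = x - (x >= 34)

x = (depth >= 35) + x - depth // 31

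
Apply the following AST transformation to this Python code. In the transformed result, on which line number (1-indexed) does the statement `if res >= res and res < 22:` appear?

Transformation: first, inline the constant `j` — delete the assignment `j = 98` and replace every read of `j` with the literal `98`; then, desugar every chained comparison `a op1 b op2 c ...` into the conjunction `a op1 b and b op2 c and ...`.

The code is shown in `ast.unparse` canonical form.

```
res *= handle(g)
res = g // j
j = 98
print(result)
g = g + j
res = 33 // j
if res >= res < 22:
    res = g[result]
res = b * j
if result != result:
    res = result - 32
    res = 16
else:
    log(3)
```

Transformed code:
res *= handle(g)
res = g // 98
print(result)
g = g + 98
res = 33 // 98
if res >= res and res < 22:
    res = g[result]
res = b * 98
if result != result:
    res = result - 32
    res = 16
else:
    log(3)

6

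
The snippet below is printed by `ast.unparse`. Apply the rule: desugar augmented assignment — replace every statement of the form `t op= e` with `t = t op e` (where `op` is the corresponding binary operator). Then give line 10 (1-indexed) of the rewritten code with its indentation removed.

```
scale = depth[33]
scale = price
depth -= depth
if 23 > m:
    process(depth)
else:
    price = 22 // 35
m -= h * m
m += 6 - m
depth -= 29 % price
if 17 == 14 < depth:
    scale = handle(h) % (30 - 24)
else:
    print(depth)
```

depth = depth - 29 % price

Transformed code:
scale = depth[33]
scale = price
depth = depth - depth
if 23 > m:
    process(depth)
else:
    price = 22 // 35
m = m - h * m
m = m + (6 - m)
depth = depth - 29 % price
if 17 == 14 < depth:
    scale = handle(h) % (30 - 24)
else:
    print(depth)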